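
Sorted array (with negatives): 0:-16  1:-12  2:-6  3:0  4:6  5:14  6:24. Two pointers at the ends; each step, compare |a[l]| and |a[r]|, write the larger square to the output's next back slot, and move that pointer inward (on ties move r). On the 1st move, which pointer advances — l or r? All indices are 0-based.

[0,6] |-16|<=|24| out[6]=576 → r--

r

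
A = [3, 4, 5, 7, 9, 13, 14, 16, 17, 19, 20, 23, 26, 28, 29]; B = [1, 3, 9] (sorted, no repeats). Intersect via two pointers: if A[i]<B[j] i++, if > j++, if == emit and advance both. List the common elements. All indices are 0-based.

intersection = [3, 9]

[i=0,j=0] 3>1 → j++
[i=0,j=1] 3==3 emit → i++,j++
[i=1,j=2] 4<9 → i++
[i=2,j=2] 5<9 → i++
[i=3,j=2] 7<9 → i++
[i=4,j=2] 9==9 emit → i++,j++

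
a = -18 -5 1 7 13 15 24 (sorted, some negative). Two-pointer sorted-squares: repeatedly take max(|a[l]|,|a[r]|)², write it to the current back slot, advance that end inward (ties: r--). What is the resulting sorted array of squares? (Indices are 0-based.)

[0,6] |-18|<=|24| out[6]=576 → r--
[0,5] |-18|>|15| out[5]=324 → l++
[1,5] |-5|<=|15| out[4]=225 → r--
[1,4] |-5|<=|13| out[3]=169 → r--
[1,3] |-5|<=|7| out[2]=49 → r--
[1,2] |-5|>|1| out[1]=25 → l++
[2,2] |1|<=|1| out[0]=1 → r--

[1, 25, 49, 169, 225, 324, 576]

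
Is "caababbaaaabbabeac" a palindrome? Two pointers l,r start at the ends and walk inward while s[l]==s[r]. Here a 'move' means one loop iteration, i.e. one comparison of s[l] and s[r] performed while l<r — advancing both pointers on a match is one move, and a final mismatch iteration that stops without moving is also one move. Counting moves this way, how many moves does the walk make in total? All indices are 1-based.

3 moves

l=1 r=18: 'c'=='c', l++,r--
l=2 r=17: 'a'=='a', l++,r--
l=3 r=16: 'a'!='e', stop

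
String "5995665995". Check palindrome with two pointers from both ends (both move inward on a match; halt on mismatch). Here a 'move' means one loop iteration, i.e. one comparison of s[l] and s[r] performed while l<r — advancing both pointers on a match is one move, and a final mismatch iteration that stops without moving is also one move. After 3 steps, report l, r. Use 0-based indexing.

l=3, r=6

l=0 r=9: '5'=='5', l++,r--
l=1 r=8: '9'=='9', l++,r--
l=2 r=7: '9'=='9', l++,r--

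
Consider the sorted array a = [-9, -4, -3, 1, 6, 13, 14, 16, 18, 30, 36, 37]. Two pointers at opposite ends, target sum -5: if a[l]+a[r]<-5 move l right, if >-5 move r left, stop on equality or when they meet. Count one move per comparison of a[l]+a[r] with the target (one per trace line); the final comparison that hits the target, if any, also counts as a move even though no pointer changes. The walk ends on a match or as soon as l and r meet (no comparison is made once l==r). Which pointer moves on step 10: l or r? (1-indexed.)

[1,12] -9+37=28 >-5 → r--
[1,11] -9+36=27 >-5 → r--
[1,10] -9+30=21 >-5 → r--
[1,9] -9+18=9 >-5 → r--
[1,8] -9+16=7 >-5 → r--
[1,7] -9+14=5 >-5 → r--
[1,6] -9+13=4 >-5 → r--
[1,5] -9+6=-3 >-5 → r--
[1,4] -9+1=-8 <-5 → l++
[2,4] -4+1=-3 >-5 → r--

r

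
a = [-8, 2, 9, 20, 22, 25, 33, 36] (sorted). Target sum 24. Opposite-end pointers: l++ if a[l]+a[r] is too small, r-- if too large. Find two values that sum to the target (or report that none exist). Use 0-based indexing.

(2, 22)

l=0 r=7: -8+36=28 >24, r--
l=0 r=6: -8+33=25 >24, r--
l=0 r=5: -8+25=17 <24, l++
l=1 r=5: 2+25=27 >24, r--
l=1 r=4: 2+22=24, found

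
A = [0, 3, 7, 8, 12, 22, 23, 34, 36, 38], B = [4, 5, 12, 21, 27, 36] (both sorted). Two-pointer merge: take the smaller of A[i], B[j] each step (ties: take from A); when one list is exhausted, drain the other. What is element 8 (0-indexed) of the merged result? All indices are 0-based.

[i=0,j=0] A[i]=0<=B[j]=4 take 0 → i++
[i=1,j=0] A[i]=3<=B[j]=4 take 3 → i++
[i=2,j=0] A[i]=7>B[j]=4 take 4 → j++
[i=2,j=1] A[i]=7>B[j]=5 take 5 → j++
[i=2,j=2] A[i]=7<=B[j]=12 take 7 → i++
[i=3,j=2] A[i]=8<=B[j]=12 take 8 → i++
[i=4,j=2] A[i]=12<=B[j]=12 take 12 → i++
[i=5,j=2] A[i]=22>B[j]=12 take 12 → j++
[i=5,j=3] A[i]=22>B[j]=21 take 21 → j++
[i=5,j=4] A[i]=22<=B[j]=27 take 22 → i++
[i=6,j=4] A[i]=23<=B[j]=27 take 23 → i++
[i=7,j=4] A[i]=34>B[j]=27 take 27 → j++
[i=7,j=5] A[i]=34<=B[j]=36 take 34 → i++
[i=8,j=5] A[i]=36<=B[j]=36 take 36 → i++
[i=9,j=5] A[i]=38>B[j]=36 take 36 → j++
[i=9,j=6] B done, take A[i]=38 → i++

merged[8] = 21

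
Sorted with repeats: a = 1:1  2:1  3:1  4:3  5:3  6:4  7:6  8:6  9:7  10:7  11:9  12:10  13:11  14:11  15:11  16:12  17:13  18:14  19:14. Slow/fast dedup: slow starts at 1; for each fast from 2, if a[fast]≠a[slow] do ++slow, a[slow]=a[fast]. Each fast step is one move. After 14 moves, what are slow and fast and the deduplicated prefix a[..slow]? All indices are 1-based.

slow=8, fast=16, prefix=[1, 3, 4, 6, 7, 9, 10, 11]

slow=1 fast=2: a[fast]=1=a[slow] dup, fast++
slow=1 fast=3: a[fast]=1=a[slow] dup, fast++
slow=1 fast=4: a[fast]=3≠a[slow]=1 write a[2]=3, slow++,fast++
slow=2 fast=5: a[fast]=3=a[slow] dup, fast++
slow=2 fast=6: a[fast]=4≠a[slow]=3 write a[3]=4, slow++,fast++
slow=3 fast=7: a[fast]=6≠a[slow]=4 write a[4]=6, slow++,fast++
slow=4 fast=8: a[fast]=6=a[slow] dup, fast++
slow=4 fast=9: a[fast]=7≠a[slow]=6 write a[5]=7, slow++,fast++
slow=5 fast=10: a[fast]=7=a[slow] dup, fast++
slow=5 fast=11: a[fast]=9≠a[slow]=7 write a[6]=9, slow++,fast++
slow=6 fast=12: a[fast]=10≠a[slow]=9 write a[7]=10, slow++,fast++
slow=7 fast=13: a[fast]=11≠a[slow]=10 write a[8]=11, slow++,fast++
slow=8 fast=14: a[fast]=11=a[slow] dup, fast++
slow=8 fast=15: a[fast]=11=a[slow] dup, fast++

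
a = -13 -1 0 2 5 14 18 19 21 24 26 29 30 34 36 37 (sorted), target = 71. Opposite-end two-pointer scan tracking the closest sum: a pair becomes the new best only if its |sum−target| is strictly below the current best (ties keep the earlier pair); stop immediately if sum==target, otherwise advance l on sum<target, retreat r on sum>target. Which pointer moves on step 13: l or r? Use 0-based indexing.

l

l=0 r=15: -13+37=24 d=47 *, l++
l=1 r=15: -1+37=36 d=35 *, l++
l=2 r=15: 0+37=37 d=34 *, l++
l=3 r=15: 2+37=39 d=32 *, l++
l=4 r=15: 5+37=42 d=29 *, l++
l=5 r=15: 14+37=51 d=20 *, l++
l=6 r=15: 18+37=55 d=16 *, l++
l=7 r=15: 19+37=56 d=15 *, l++
l=8 r=15: 21+37=58 d=13 *, l++
l=9 r=15: 24+37=61 d=10 *, l++
l=10 r=15: 26+37=63 d=8 *, l++
l=11 r=15: 29+37=66 d=5 *, l++
l=12 r=15: 30+37=67 d=4 *, l++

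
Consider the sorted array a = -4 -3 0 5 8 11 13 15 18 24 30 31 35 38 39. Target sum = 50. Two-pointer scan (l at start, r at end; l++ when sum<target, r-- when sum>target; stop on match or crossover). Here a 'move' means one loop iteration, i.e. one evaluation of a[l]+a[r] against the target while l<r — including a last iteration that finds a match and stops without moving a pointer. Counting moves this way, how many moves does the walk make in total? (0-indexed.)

[0,14] -4+39=35 <50 → l++
[1,14] -3+39=36 <50 → l++
[2,14] 0+39=39 <50 → l++
[3,14] 5+39=44 <50 → l++
[4,14] 8+39=47 <50 → l++
[5,14] 11+39=50 → found

6 moves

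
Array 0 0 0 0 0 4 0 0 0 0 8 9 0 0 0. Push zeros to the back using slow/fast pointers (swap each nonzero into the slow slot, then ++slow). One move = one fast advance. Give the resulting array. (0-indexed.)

(s=0,f=0) a[fast]=0 → fast++
(s=0,f=1) a[fast]=0 → fast++
(s=0,f=2) a[fast]=0 → fast++
(s=0,f=3) a[fast]=0 → fast++
(s=0,f=4) a[fast]=0 → fast++
(s=0,f=5) a[fast]=4≠0 swap→a[0]=4 → slow++,fast++
(s=1,f=6) a[fast]=0 → fast++
(s=1,f=7) a[fast]=0 → fast++
(s=1,f=8) a[fast]=0 → fast++
(s=1,f=9) a[fast]=0 → fast++
(s=1,f=10) a[fast]=8≠0 swap→a[1]=8 → slow++,fast++
(s=2,f=11) a[fast]=9≠0 swap→a[2]=9 → slow++,fast++
(s=3,f=12) a[fast]=0 → fast++
(s=3,f=13) a[fast]=0 → fast++
(s=3,f=14) a[fast]=0 → fast++

[4, 8, 9, 0, 0, 0, 0, 0, 0, 0, 0, 0, 0, 0, 0]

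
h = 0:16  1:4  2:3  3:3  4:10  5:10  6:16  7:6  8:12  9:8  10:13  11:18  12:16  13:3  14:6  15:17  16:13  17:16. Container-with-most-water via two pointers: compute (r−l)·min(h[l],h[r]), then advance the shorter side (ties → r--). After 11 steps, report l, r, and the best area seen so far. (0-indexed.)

l=0 r=17: min(16,16)*17=272 best=272 *, r--
l=0 r=16: min(16,13)*16=208 best=272, r--
l=0 r=15: min(16,17)*15=240 best=272, l++
l=1 r=15: min(4,17)*14=56 best=272, l++
l=2 r=15: min(3,17)*13=39 best=272, l++
l=3 r=15: min(3,17)*12=36 best=272, l++
l=4 r=15: min(10,17)*11=110 best=272, l++
l=5 r=15: min(10,17)*10=100 best=272, l++
l=6 r=15: min(16,17)*9=144 best=272, l++
l=7 r=15: min(6,17)*8=48 best=272, l++
l=8 r=15: min(12,17)*7=84 best=272, l++

l=9, r=15, best area=272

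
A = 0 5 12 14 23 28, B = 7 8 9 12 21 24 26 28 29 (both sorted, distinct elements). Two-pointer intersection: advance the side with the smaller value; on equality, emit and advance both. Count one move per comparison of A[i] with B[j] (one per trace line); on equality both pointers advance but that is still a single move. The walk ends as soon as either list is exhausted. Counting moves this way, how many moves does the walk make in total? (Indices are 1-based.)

i=1 j=1: 0<7, i++
i=2 j=1: 5<7, i++
i=3 j=1: 12>7, j++
i=3 j=2: 12>8, j++
i=3 j=3: 12>9, j++
i=3 j=4: 12==12 emit, i++,j++
i=4 j=5: 14<21, i++
i=5 j=5: 23>21, j++
i=5 j=6: 23<24, i++
i=6 j=6: 28>24, j++
i=6 j=7: 28>26, j++
i=6 j=8: 28==28 emit, i++,j++

12 moves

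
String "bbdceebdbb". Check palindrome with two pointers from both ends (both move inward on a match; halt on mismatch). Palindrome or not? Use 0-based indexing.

not a palindrome (mismatch at 3,6)

l=0 r=9: 'b'=='b', l++,r--
l=1 r=8: 'b'=='b', l++,r--
l=2 r=7: 'd'=='d', l++,r--
l=3 r=6: 'c'!='b', stop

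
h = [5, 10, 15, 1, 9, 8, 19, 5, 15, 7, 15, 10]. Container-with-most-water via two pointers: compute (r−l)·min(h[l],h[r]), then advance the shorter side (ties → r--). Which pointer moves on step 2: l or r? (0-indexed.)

r

l=0 r=11: min(5,10)*11=55 best=55 *, l++
l=1 r=11: min(10,10)*10=100 best=100 *, r--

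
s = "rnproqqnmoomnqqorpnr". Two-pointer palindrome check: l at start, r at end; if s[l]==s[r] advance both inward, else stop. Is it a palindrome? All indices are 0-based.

palindrome

l=0 r=19: 'r'=='r', l++,r--
l=1 r=18: 'n'=='n', l++,r--
l=2 r=17: 'p'=='p', l++,r--
l=3 r=16: 'r'=='r', l++,r--
l=4 r=15: 'o'=='o', l++,r--
l=5 r=14: 'q'=='q', l++,r--
l=6 r=13: 'q'=='q', l++,r--
l=7 r=12: 'n'=='n', l++,r--
l=8 r=11: 'm'=='m', l++,r--
l=9 r=10: 'o'=='o', l++,r--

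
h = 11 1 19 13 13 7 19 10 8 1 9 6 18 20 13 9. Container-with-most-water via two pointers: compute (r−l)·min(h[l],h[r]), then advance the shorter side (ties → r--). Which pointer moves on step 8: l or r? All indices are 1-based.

[1,16] min(11,9)*15=135 best=135 * → r--
[1,15] min(11,13)*14=154 best=154 * → l++
[2,15] min(1,13)*13=13 best=154 → l++
[3,15] min(19,13)*12=156 best=156 * → r--
[3,14] min(19,20)*11=209 best=209 * → l++
[4,14] min(13,20)*10=130 best=209 → l++
[5,14] min(13,20)*9=117 best=209 → l++
[6,14] min(7,20)*8=56 best=209 → l++

l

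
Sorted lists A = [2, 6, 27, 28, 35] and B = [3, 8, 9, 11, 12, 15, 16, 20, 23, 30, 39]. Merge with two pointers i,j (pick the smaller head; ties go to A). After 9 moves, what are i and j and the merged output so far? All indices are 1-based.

[i=1,j=1] A[i]=2<=B[j]=3 take 2 → i++
[i=2,j=1] A[i]=6>B[j]=3 take 3 → j++
[i=2,j=2] A[i]=6<=B[j]=8 take 6 → i++
[i=3,j=2] A[i]=27>B[j]=8 take 8 → j++
[i=3,j=3] A[i]=27>B[j]=9 take 9 → j++
[i=3,j=4] A[i]=27>B[j]=11 take 11 → j++
[i=3,j=5] A[i]=27>B[j]=12 take 12 → j++
[i=3,j=6] A[i]=27>B[j]=15 take 15 → j++
[i=3,j=7] A[i]=27>B[j]=16 take 16 → j++

i=3, j=8, merged so far=[2, 3, 6, 8, 9, 11, 12, 15, 16]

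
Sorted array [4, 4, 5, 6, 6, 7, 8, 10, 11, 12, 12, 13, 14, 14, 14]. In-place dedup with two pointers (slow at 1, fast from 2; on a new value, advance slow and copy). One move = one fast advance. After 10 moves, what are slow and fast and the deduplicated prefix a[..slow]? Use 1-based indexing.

slow=1 fast=2: a[fast]=4=a[slow] dup, fast++
slow=1 fast=3: a[fast]=5≠a[slow]=4 write a[2]=5, slow++,fast++
slow=2 fast=4: a[fast]=6≠a[slow]=5 write a[3]=6, slow++,fast++
slow=3 fast=5: a[fast]=6=a[slow] dup, fast++
slow=3 fast=6: a[fast]=7≠a[slow]=6 write a[4]=7, slow++,fast++
slow=4 fast=7: a[fast]=8≠a[slow]=7 write a[5]=8, slow++,fast++
slow=5 fast=8: a[fast]=10≠a[slow]=8 write a[6]=10, slow++,fast++
slow=6 fast=9: a[fast]=11≠a[slow]=10 write a[7]=11, slow++,fast++
slow=7 fast=10: a[fast]=12≠a[slow]=11 write a[8]=12, slow++,fast++
slow=8 fast=11: a[fast]=12=a[slow] dup, fast++

slow=8, fast=12, prefix=[4, 5, 6, 7, 8, 10, 11, 12]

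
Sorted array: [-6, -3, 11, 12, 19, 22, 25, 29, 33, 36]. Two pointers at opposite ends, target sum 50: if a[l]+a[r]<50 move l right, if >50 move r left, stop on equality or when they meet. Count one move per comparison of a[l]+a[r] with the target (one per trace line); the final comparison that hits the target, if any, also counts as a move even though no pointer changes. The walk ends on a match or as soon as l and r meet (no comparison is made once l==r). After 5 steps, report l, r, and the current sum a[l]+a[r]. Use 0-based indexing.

l=0 r=9: -6+36=30 <50, l++
l=1 r=9: -3+36=33 <50, l++
l=2 r=9: 11+36=47 <50, l++
l=3 r=9: 12+36=48 <50, l++
l=4 r=9: 19+36=55 >50, r--

l=4, r=8, sum=52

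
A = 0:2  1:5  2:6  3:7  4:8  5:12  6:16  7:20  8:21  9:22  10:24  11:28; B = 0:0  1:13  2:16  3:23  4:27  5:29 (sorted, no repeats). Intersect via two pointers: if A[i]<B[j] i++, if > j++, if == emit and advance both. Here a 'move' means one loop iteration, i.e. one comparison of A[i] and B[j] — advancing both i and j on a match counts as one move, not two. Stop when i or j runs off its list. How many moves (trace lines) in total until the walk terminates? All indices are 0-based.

[i=0,j=0] 2>0 → j++
[i=0,j=1] 2<13 → i++
[i=1,j=1] 5<13 → i++
[i=2,j=1] 6<13 → i++
[i=3,j=1] 7<13 → i++
[i=4,j=1] 8<13 → i++
[i=5,j=1] 12<13 → i++
[i=6,j=1] 16>13 → j++
[i=6,j=2] 16==16 emit → i++,j++
[i=7,j=3] 20<23 → i++
[i=8,j=3] 21<23 → i++
[i=9,j=3] 22<23 → i++
[i=10,j=3] 24>23 → j++
[i=10,j=4] 24<27 → i++
[i=11,j=4] 28>27 → j++
[i=11,j=5] 28<29 → i++

16 moves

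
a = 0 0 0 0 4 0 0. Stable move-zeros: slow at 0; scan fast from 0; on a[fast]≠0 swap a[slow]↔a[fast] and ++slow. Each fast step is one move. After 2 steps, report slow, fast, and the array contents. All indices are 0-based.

slow=0, fast=2, a=[0, 0, 0, 0, 4, 0, 0]

slow=0 fast=0: a[fast]=0, fast++
slow=0 fast=1: a[fast]=0, fast++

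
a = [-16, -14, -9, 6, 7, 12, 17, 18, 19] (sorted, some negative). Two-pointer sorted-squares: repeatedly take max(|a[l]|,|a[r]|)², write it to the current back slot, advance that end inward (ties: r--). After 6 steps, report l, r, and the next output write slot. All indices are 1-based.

l=1 r=9: |-16|<=|19| out[9]=361, r--
l=1 r=8: |-16|<=|18| out[8]=324, r--
l=1 r=7: |-16|<=|17| out[7]=289, r--
l=1 r=6: |-16|>|12| out[6]=256, l++
l=2 r=6: |-14|>|12| out[5]=196, l++
l=3 r=6: |-9|<=|12| out[4]=144, r--

l=3, r=5, next write slot=3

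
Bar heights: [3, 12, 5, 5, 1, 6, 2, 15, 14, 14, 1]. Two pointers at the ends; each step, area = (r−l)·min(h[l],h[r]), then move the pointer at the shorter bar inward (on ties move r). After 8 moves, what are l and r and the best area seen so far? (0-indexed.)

l=7, r=9, best area=96

[0,10] min(3,1)*10=10 best=10 * → r--
[0,9] min(3,14)*9=27 best=27 * → l++
[1,9] min(12,14)*8=96 best=96 * → l++
[2,9] min(5,14)*7=35 best=96 → l++
[3,9] min(5,14)*6=30 best=96 → l++
[4,9] min(1,14)*5=5 best=96 → l++
[5,9] min(6,14)*4=24 best=96 → l++
[6,9] min(2,14)*3=6 best=96 → l++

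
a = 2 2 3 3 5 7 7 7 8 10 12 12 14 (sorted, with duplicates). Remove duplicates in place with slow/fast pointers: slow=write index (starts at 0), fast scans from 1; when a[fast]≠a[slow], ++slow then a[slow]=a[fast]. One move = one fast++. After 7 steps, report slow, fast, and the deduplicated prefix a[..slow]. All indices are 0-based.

slow=0 fast=1: a[fast]=2=a[slow] dup, fast++
slow=0 fast=2: a[fast]=3≠a[slow]=2 write a[1]=3, slow++,fast++
slow=1 fast=3: a[fast]=3=a[slow] dup, fast++
slow=1 fast=4: a[fast]=5≠a[slow]=3 write a[2]=5, slow++,fast++
slow=2 fast=5: a[fast]=7≠a[slow]=5 write a[3]=7, slow++,fast++
slow=3 fast=6: a[fast]=7=a[slow] dup, fast++
slow=3 fast=7: a[fast]=7=a[slow] dup, fast++

slow=3, fast=8, prefix=[2, 3, 5, 7]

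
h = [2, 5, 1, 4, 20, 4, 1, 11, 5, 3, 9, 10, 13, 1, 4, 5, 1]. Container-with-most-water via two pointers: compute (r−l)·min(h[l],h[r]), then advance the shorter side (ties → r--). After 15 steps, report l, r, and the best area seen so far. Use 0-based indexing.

l=4, r=5, best area=104

[0,16] min(2,1)*16=16 best=16 * → r--
[0,15] min(2,5)*15=30 best=30 * → l++
[1,15] min(5,5)*14=70 best=70 * → r--
[1,14] min(5,4)*13=52 best=70 → r--
[1,13] min(5,1)*12=12 best=70 → r--
[1,12] min(5,13)*11=55 best=70 → l++
[2,12] min(1,13)*10=10 best=70 → l++
[3,12] min(4,13)*9=36 best=70 → l++
[4,12] min(20,13)*8=104 best=104 * → r--
[4,11] min(20,10)*7=70 best=104 → r--
[4,10] min(20,9)*6=54 best=104 → r--
[4,9] min(20,3)*5=15 best=104 → r--
[4,8] min(20,5)*4=20 best=104 → r--
[4,7] min(20,11)*3=33 best=104 → r--
[4,6] min(20,1)*2=2 best=104 → r--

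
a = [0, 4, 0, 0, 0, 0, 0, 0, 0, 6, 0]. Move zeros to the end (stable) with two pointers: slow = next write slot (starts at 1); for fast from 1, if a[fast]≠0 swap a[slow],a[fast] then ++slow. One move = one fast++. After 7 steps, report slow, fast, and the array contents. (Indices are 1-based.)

(s=1,f=1) a[fast]=0 → fast++
(s=1,f=2) a[fast]=4≠0 swap→a[1]=4 → slow++,fast++
(s=2,f=3) a[fast]=0 → fast++
(s=2,f=4) a[fast]=0 → fast++
(s=2,f=5) a[fast]=0 → fast++
(s=2,f=6) a[fast]=0 → fast++
(s=2,f=7) a[fast]=0 → fast++

slow=2, fast=8, a=[4, 0, 0, 0, 0, 0, 0, 0, 0, 6, 0]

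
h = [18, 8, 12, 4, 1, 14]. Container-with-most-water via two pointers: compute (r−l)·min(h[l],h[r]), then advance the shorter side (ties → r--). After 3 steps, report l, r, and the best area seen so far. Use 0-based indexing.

[0,5] min(18,14)*5=70 best=70 * → r--
[0,4] min(18,1)*4=4 best=70 → r--
[0,3] min(18,4)*3=12 best=70 → r--

l=0, r=2, best area=70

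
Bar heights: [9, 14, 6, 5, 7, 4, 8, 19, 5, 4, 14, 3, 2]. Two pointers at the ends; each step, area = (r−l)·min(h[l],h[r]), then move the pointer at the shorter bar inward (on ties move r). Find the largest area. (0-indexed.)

max area = 126

l=0 r=12: min(9,2)*12=24 best=24 *, r--
l=0 r=11: min(9,3)*11=33 best=33 *, r--
l=0 r=10: min(9,14)*10=90 best=90 *, l++
l=1 r=10: min(14,14)*9=126 best=126 *, r--
l=1 r=9: min(14,4)*8=32 best=126, r--
l=1 r=8: min(14,5)*7=35 best=126, r--
l=1 r=7: min(14,19)*6=84 best=126, l++
l=2 r=7: min(6,19)*5=30 best=126, l++
l=3 r=7: min(5,19)*4=20 best=126, l++
l=4 r=7: min(7,19)*3=21 best=126, l++
l=5 r=7: min(4,19)*2=8 best=126, l++
l=6 r=7: min(8,19)*1=8 best=126, l++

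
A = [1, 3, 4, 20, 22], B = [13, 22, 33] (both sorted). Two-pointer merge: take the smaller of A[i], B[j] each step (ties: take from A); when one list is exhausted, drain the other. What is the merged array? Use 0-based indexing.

[1, 3, 4, 13, 20, 22, 22, 33]

i=0 j=0: A[i]=1<=B[j]=13 take 1, i++
i=1 j=0: A[i]=3<=B[j]=13 take 3, i++
i=2 j=0: A[i]=4<=B[j]=13 take 4, i++
i=3 j=0: A[i]=20>B[j]=13 take 13, j++
i=3 j=1: A[i]=20<=B[j]=22 take 20, i++
i=4 j=1: A[i]=22<=B[j]=22 take 22, i++
i=5 j=1: A done, take B[j]=22, j++
i=5 j=2: A done, take B[j]=33, j++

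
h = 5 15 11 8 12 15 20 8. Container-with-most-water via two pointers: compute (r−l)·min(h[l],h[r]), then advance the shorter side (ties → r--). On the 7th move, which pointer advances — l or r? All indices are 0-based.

l

l=0 r=7: min(5,8)*7=35 best=35 *, l++
l=1 r=7: min(15,8)*6=48 best=48 *, r--
l=1 r=6: min(15,20)*5=75 best=75 *, l++
l=2 r=6: min(11,20)*4=44 best=75, l++
l=3 r=6: min(8,20)*3=24 best=75, l++
l=4 r=6: min(12,20)*2=24 best=75, l++
l=5 r=6: min(15,20)*1=15 best=75, l++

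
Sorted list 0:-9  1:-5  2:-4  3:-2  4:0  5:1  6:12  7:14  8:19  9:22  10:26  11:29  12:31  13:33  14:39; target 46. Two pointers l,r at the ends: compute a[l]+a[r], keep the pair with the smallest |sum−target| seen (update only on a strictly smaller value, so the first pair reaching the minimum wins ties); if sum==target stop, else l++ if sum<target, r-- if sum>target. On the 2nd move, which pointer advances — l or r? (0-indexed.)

l

l=0 r=14: -9+39=30 d=16 *, l++
l=1 r=14: -5+39=34 d=12 *, l++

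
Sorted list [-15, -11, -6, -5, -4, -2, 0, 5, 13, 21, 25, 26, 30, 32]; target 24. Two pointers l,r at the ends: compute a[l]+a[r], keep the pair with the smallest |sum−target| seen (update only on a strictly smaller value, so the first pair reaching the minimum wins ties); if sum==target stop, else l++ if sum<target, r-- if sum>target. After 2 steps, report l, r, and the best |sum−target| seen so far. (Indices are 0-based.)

l=2, r=13, best |Δ|=3

[0,13] -15+32=17 d=7 * → l++
[1,13] -11+32=21 d=3 * → l++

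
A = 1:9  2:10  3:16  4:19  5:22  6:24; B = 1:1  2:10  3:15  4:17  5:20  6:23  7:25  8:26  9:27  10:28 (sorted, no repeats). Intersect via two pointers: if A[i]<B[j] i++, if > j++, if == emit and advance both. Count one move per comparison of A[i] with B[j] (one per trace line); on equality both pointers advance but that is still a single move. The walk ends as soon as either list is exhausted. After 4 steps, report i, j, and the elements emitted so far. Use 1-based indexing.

i=3, j=4, emitted=[10]

[i=1,j=1] 9>1 → j++
[i=1,j=2] 9<10 → i++
[i=2,j=2] 10==10 emit → i++,j++
[i=3,j=3] 16>15 → j++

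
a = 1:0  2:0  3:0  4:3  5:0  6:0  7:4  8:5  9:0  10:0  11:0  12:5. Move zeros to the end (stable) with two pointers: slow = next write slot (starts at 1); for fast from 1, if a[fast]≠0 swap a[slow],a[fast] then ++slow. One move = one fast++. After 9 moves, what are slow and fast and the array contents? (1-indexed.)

slow=4, fast=10, a=[3, 4, 5, 0, 0, 0, 0, 0, 0, 0, 0, 5]

(s=1,f=1) a[fast]=0 → fast++
(s=1,f=2) a[fast]=0 → fast++
(s=1,f=3) a[fast]=0 → fast++
(s=1,f=4) a[fast]=3≠0 swap→a[1]=3 → slow++,fast++
(s=2,f=5) a[fast]=0 → fast++
(s=2,f=6) a[fast]=0 → fast++
(s=2,f=7) a[fast]=4≠0 swap→a[2]=4 → slow++,fast++
(s=3,f=8) a[fast]=5≠0 swap→a[3]=5 → slow++,fast++
(s=4,f=9) a[fast]=0 → fast++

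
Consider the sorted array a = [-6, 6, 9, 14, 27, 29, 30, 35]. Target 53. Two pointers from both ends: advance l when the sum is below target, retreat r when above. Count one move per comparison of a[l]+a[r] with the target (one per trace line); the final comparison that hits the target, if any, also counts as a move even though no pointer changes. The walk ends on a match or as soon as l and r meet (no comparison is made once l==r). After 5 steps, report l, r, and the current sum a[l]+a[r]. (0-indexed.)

l=0 r=7: -6+35=29 <53, l++
l=1 r=7: 6+35=41 <53, l++
l=2 r=7: 9+35=44 <53, l++
l=3 r=7: 14+35=49 <53, l++
l=4 r=7: 27+35=62 >53, r--

l=4, r=6, sum=57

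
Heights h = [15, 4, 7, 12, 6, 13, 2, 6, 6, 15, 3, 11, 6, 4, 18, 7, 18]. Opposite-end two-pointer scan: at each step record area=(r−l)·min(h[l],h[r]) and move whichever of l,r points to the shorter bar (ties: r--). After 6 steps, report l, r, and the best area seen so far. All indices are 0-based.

l=6, r=16, best area=240

[0,16] min(15,18)*16=240 best=240 * → l++
[1,16] min(4,18)*15=60 best=240 → l++
[2,16] min(7,18)*14=98 best=240 → l++
[3,16] min(12,18)*13=156 best=240 → l++
[4,16] min(6,18)*12=72 best=240 → l++
[5,16] min(13,18)*11=143 best=240 → l++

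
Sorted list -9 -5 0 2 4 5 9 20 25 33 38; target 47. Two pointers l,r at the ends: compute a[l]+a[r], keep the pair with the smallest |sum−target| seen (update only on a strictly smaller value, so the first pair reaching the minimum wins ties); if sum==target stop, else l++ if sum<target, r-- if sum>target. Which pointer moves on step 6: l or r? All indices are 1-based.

l

[1,11] -9+38=29 d=18 * → l++
[2,11] -5+38=33 d=14 * → l++
[3,11] 0+38=38 d=9 * → l++
[4,11] 2+38=40 d=7 * → l++
[5,11] 4+38=42 d=5 * → l++
[6,11] 5+38=43 d=4 * → l++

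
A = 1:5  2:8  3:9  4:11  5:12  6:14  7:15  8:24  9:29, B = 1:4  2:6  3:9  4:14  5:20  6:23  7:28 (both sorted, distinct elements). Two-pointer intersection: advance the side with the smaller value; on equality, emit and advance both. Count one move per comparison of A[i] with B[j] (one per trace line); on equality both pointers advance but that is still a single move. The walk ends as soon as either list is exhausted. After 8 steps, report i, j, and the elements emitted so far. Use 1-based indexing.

i=1 j=1: 5>4, j++
i=1 j=2: 5<6, i++
i=2 j=2: 8>6, j++
i=2 j=3: 8<9, i++
i=3 j=3: 9==9 emit, i++,j++
i=4 j=4: 11<14, i++
i=5 j=4: 12<14, i++
i=6 j=4: 14==14 emit, i++,j++

i=7, j=5, emitted=[9, 14]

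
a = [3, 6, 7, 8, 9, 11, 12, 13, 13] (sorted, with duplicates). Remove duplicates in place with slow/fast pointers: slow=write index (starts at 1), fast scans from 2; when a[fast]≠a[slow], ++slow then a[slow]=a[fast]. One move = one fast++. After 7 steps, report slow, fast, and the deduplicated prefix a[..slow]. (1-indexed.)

slow=1 fast=2: a[fast]=6≠a[slow]=3 write a[2]=6, slow++,fast++
slow=2 fast=3: a[fast]=7≠a[slow]=6 write a[3]=7, slow++,fast++
slow=3 fast=4: a[fast]=8≠a[slow]=7 write a[4]=8, slow++,fast++
slow=4 fast=5: a[fast]=9≠a[slow]=8 write a[5]=9, slow++,fast++
slow=5 fast=6: a[fast]=11≠a[slow]=9 write a[6]=11, slow++,fast++
slow=6 fast=7: a[fast]=12≠a[slow]=11 write a[7]=12, slow++,fast++
slow=7 fast=8: a[fast]=13≠a[slow]=12 write a[8]=13, slow++,fast++

slow=8, fast=9, prefix=[3, 6, 7, 8, 9, 11, 12, 13]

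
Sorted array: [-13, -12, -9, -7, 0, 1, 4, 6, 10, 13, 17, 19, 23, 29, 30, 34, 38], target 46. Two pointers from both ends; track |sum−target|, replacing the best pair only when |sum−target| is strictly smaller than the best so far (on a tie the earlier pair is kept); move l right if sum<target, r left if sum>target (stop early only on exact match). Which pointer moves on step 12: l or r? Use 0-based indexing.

l

l=0 r=16: -13+38=25 d=21 *, l++
l=1 r=16: -12+38=26 d=20 *, l++
l=2 r=16: -9+38=29 d=17 *, l++
l=3 r=16: -7+38=31 d=15 *, l++
l=4 r=16: 0+38=38 d=8 *, l++
l=5 r=16: 1+38=39 d=7 *, l++
l=6 r=16: 4+38=42 d=4 *, l++
l=7 r=16: 6+38=44 d=2 *, l++
l=8 r=16: 10+38=48 d=2, r--
l=8 r=15: 10+34=44 d=2, l++
l=9 r=15: 13+34=47 d=1 *, r--
l=9 r=14: 13+30=43 d=3, l++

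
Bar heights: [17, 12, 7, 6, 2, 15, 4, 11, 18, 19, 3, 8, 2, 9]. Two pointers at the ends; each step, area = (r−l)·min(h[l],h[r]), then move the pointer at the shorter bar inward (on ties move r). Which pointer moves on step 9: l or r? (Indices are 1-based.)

[1,14] min(17,9)*13=117 best=117 * → r--
[1,13] min(17,2)*12=24 best=117 → r--
[1,12] min(17,8)*11=88 best=117 → r--
[1,11] min(17,3)*10=30 best=117 → r--
[1,10] min(17,19)*9=153 best=153 * → l++
[2,10] min(12,19)*8=96 best=153 → l++
[3,10] min(7,19)*7=49 best=153 → l++
[4,10] min(6,19)*6=36 best=153 → l++
[5,10] min(2,19)*5=10 best=153 → l++

l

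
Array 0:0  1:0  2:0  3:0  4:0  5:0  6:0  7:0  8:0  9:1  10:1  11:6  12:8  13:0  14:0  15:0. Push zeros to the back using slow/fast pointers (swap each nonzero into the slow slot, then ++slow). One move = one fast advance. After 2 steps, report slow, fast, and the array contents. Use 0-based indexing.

(s=0,f=0) a[fast]=0 → fast++
(s=0,f=1) a[fast]=0 → fast++

slow=0, fast=2, a=[0, 0, 0, 0, 0, 0, 0, 0, 0, 1, 1, 6, 8, 0, 0, 0]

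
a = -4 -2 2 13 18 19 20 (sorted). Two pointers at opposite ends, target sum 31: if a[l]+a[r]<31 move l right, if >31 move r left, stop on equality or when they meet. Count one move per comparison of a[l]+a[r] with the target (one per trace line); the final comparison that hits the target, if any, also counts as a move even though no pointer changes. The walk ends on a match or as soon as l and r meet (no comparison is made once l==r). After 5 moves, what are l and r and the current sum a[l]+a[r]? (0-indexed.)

l=3, r=4, sum=31

[0,6] -4+20=16 <31 → l++
[1,6] -2+20=18 <31 → l++
[2,6] 2+20=22 <31 → l++
[3,6] 13+20=33 >31 → r--
[3,5] 13+19=32 >31 → r--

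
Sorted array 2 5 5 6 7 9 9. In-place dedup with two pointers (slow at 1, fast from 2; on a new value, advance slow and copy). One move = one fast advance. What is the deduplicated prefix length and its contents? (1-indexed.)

slow=1 fast=2: a[fast]=5≠a[slow]=2 write a[2]=5, slow++,fast++
slow=2 fast=3: a[fast]=5=a[slow] dup, fast++
slow=2 fast=4: a[fast]=6≠a[slow]=5 write a[3]=6, slow++,fast++
slow=3 fast=5: a[fast]=7≠a[slow]=6 write a[4]=7, slow++,fast++
slow=4 fast=6: a[fast]=9≠a[slow]=7 write a[5]=9, slow++,fast++
slow=5 fast=7: a[fast]=9=a[slow] dup, fast++

length 5; prefix = [2, 5, 6, 7, 9]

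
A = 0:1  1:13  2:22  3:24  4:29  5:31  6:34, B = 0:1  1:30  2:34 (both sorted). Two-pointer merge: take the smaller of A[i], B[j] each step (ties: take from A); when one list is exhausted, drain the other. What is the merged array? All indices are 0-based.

i=0 j=0: A[i]=1<=B[j]=1 take 1, i++
i=1 j=0: A[i]=13>B[j]=1 take 1, j++
i=1 j=1: A[i]=13<=B[j]=30 take 13, i++
i=2 j=1: A[i]=22<=B[j]=30 take 22, i++
i=3 j=1: A[i]=24<=B[j]=30 take 24, i++
i=4 j=1: A[i]=29<=B[j]=30 take 29, i++
i=5 j=1: A[i]=31>B[j]=30 take 30, j++
i=5 j=2: A[i]=31<=B[j]=34 take 31, i++
i=6 j=2: A[i]=34<=B[j]=34 take 34, i++
i=7 j=2: A done, take B[j]=34, j++

[1, 1, 13, 22, 24, 29, 30, 31, 34, 34]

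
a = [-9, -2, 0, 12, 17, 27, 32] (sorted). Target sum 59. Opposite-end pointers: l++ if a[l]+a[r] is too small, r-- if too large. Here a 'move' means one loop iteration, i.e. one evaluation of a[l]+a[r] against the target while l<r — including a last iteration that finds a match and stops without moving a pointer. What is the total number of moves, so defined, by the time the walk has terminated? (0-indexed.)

l=0 r=6: -9+32=23 <59, l++
l=1 r=6: -2+32=30 <59, l++
l=2 r=6: 0+32=32 <59, l++
l=3 r=6: 12+32=44 <59, l++
l=4 r=6: 17+32=49 <59, l++
l=5 r=6: 27+32=59, found

6 moves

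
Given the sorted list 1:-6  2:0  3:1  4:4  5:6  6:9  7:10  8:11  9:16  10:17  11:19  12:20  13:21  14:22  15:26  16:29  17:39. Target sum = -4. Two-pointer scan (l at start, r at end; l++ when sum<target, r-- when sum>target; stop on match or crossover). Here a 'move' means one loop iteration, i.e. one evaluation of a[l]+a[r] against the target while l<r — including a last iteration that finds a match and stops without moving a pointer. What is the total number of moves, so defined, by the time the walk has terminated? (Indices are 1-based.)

[1,17] -6+39=33 >-4 → r--
[1,16] -6+29=23 >-4 → r--
[1,15] -6+26=20 >-4 → r--
[1,14] -6+22=16 >-4 → r--
[1,13] -6+21=15 >-4 → r--
[1,12] -6+20=14 >-4 → r--
[1,11] -6+19=13 >-4 → r--
[1,10] -6+17=11 >-4 → r--
[1,9] -6+16=10 >-4 → r--
[1,8] -6+11=5 >-4 → r--
[1,7] -6+10=4 >-4 → r--
[1,6] -6+9=3 >-4 → r--
[1,5] -6+6=0 >-4 → r--
[1,4] -6+4=-2 >-4 → r--
[1,3] -6+1=-5 <-4 → l++
[2,3] 0+1=1 >-4 → r--

16 moves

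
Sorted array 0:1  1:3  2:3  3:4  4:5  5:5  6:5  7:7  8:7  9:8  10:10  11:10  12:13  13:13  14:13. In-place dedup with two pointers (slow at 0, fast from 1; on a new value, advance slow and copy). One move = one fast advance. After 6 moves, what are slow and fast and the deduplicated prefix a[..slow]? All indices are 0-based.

(s=0,f=1) a[fast]=3≠a[slow]=1 write a[1]=3 → slow++,fast++
(s=1,f=2) a[fast]=3=a[slow] dup → fast++
(s=1,f=3) a[fast]=4≠a[slow]=3 write a[2]=4 → slow++,fast++
(s=2,f=4) a[fast]=5≠a[slow]=4 write a[3]=5 → slow++,fast++
(s=3,f=5) a[fast]=5=a[slow] dup → fast++
(s=3,f=6) a[fast]=5=a[slow] dup → fast++

slow=3, fast=7, prefix=[1, 3, 4, 5]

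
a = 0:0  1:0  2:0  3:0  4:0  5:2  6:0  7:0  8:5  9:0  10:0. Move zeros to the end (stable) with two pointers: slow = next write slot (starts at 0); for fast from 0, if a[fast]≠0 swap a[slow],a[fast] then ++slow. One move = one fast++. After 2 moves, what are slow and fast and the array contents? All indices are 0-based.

(s=0,f=0) a[fast]=0 → fast++
(s=0,f=1) a[fast]=0 → fast++

slow=0, fast=2, a=[0, 0, 0, 0, 0, 2, 0, 0, 5, 0, 0]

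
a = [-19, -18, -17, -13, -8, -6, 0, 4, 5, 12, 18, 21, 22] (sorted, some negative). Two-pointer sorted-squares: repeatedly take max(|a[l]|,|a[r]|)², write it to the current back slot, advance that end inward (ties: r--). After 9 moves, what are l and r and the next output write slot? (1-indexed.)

l=1 r=13: |-19|<=|22| out[13]=484, r--
l=1 r=12: |-19|<=|21| out[12]=441, r--
l=1 r=11: |-19|>|18| out[11]=361, l++
l=2 r=11: |-18|<=|18| out[10]=324, r--
l=2 r=10: |-18|>|12| out[9]=324, l++
l=3 r=10: |-17|>|12| out[8]=289, l++
l=4 r=10: |-13|>|12| out[7]=169, l++
l=5 r=10: |-8|<=|12| out[6]=144, r--
l=5 r=9: |-8|>|5| out[5]=64, l++

l=6, r=9, next write slot=4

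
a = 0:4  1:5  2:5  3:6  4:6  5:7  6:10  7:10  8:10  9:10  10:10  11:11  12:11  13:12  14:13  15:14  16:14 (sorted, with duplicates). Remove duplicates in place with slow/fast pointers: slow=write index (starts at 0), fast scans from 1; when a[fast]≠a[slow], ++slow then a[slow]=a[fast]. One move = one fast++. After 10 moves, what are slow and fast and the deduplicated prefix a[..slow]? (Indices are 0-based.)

slow=4, fast=11, prefix=[4, 5, 6, 7, 10]

(s=0,f=1) a[fast]=5≠a[slow]=4 write a[1]=5 → slow++,fast++
(s=1,f=2) a[fast]=5=a[slow] dup → fast++
(s=1,f=3) a[fast]=6≠a[slow]=5 write a[2]=6 → slow++,fast++
(s=2,f=4) a[fast]=6=a[slow] dup → fast++
(s=2,f=5) a[fast]=7≠a[slow]=6 write a[3]=7 → slow++,fast++
(s=3,f=6) a[fast]=10≠a[slow]=7 write a[4]=10 → slow++,fast++
(s=4,f=7) a[fast]=10=a[slow] dup → fast++
(s=4,f=8) a[fast]=10=a[slow] dup → fast++
(s=4,f=9) a[fast]=10=a[slow] dup → fast++
(s=4,f=10) a[fast]=10=a[slow] dup → fast++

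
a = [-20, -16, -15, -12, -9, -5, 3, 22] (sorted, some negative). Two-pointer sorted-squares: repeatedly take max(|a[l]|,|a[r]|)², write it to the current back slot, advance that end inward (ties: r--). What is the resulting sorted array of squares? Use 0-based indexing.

[9, 25, 81, 144, 225, 256, 400, 484]

[0,7] |-20|<=|22| out[7]=484 → r--
[0,6] |-20|>|3| out[6]=400 → l++
[1,6] |-16|>|3| out[5]=256 → l++
[2,6] |-15|>|3| out[4]=225 → l++
[3,6] |-12|>|3| out[3]=144 → l++
[4,6] |-9|>|3| out[2]=81 → l++
[5,6] |-5|>|3| out[1]=25 → l++
[6,6] |3|<=|3| out[0]=9 → r--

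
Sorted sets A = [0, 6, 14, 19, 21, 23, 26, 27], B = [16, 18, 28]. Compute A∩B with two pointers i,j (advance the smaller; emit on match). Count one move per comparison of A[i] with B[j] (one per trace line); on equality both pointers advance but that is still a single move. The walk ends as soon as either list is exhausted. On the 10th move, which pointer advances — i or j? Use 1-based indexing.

i

[i=1,j=1] 0<16 → i++
[i=2,j=1] 6<16 → i++
[i=3,j=1] 14<16 → i++
[i=4,j=1] 19>16 → j++
[i=4,j=2] 19>18 → j++
[i=4,j=3] 19<28 → i++
[i=5,j=3] 21<28 → i++
[i=6,j=3] 23<28 → i++
[i=7,j=3] 26<28 → i++
[i=8,j=3] 27<28 → i++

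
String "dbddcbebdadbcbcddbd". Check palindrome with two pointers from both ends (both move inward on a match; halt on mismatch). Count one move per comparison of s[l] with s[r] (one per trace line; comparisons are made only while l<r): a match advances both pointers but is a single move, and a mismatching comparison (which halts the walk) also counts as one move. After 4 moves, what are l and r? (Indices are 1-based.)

[1,19] 'd'=='d' → l++,r--
[2,18] 'b'=='b' → l++,r--
[3,17] 'd'=='d' → l++,r--
[4,16] 'd'=='d' → l++,r--

l=5, r=15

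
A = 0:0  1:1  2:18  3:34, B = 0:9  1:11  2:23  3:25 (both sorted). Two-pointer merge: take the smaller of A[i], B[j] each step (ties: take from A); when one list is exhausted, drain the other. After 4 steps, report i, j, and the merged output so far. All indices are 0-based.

i=2, j=2, merged so far=[0, 1, 9, 11]

i=0 j=0: A[i]=0<=B[j]=9 take 0, i++
i=1 j=0: A[i]=1<=B[j]=9 take 1, i++
i=2 j=0: A[i]=18>B[j]=9 take 9, j++
i=2 j=1: A[i]=18>B[j]=11 take 11, j++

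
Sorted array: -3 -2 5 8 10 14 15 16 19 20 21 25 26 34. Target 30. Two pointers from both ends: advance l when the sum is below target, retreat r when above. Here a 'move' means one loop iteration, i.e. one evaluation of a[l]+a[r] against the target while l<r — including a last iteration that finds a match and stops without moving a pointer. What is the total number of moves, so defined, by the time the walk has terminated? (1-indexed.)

5 moves

l=1 r=14: -3+34=31 >30, r--
l=1 r=13: -3+26=23 <30, l++
l=2 r=13: -2+26=24 <30, l++
l=3 r=13: 5+26=31 >30, r--
l=3 r=12: 5+25=30, found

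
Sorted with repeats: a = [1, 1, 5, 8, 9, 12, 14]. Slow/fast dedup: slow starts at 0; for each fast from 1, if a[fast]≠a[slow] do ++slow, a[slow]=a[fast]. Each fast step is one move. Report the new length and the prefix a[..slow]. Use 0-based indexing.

length 6; prefix = [1, 5, 8, 9, 12, 14]

slow=0 fast=1: a[fast]=1=a[slow] dup, fast++
slow=0 fast=2: a[fast]=5≠a[slow]=1 write a[1]=5, slow++,fast++
slow=1 fast=3: a[fast]=8≠a[slow]=5 write a[2]=8, slow++,fast++
slow=2 fast=4: a[fast]=9≠a[slow]=8 write a[3]=9, slow++,fast++
slow=3 fast=5: a[fast]=12≠a[slow]=9 write a[4]=12, slow++,fast++
slow=4 fast=6: a[fast]=14≠a[slow]=12 write a[5]=14, slow++,fast++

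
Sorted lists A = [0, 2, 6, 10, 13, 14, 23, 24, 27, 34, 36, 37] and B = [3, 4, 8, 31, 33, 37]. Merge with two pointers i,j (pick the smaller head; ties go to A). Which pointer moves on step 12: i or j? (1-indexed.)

i

i=1 j=1: A[i]=0<=B[j]=3 take 0, i++
i=2 j=1: A[i]=2<=B[j]=3 take 2, i++
i=3 j=1: A[i]=6>B[j]=3 take 3, j++
i=3 j=2: A[i]=6>B[j]=4 take 4, j++
i=3 j=3: A[i]=6<=B[j]=8 take 6, i++
i=4 j=3: A[i]=10>B[j]=8 take 8, j++
i=4 j=4: A[i]=10<=B[j]=31 take 10, i++
i=5 j=4: A[i]=13<=B[j]=31 take 13, i++
i=6 j=4: A[i]=14<=B[j]=31 take 14, i++
i=7 j=4: A[i]=23<=B[j]=31 take 23, i++
i=8 j=4: A[i]=24<=B[j]=31 take 24, i++
i=9 j=4: A[i]=27<=B[j]=31 take 27, i++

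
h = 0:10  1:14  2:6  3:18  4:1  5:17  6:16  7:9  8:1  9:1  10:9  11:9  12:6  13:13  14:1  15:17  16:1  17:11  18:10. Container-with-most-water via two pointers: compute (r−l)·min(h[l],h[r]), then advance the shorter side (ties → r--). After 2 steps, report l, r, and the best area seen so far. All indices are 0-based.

l=0 r=18: min(10,10)*18=180 best=180 *, r--
l=0 r=17: min(10,11)*17=170 best=180, l++

l=1, r=17, best area=180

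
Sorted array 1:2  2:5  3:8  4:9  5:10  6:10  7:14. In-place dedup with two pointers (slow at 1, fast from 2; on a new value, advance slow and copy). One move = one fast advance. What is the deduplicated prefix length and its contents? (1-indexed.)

length 6; prefix = [2, 5, 8, 9, 10, 14]

(s=1,f=2) a[fast]=5≠a[slow]=2 write a[2]=5 → slow++,fast++
(s=2,f=3) a[fast]=8≠a[slow]=5 write a[3]=8 → slow++,fast++
(s=3,f=4) a[fast]=9≠a[slow]=8 write a[4]=9 → slow++,fast++
(s=4,f=5) a[fast]=10≠a[slow]=9 write a[5]=10 → slow++,fast++
(s=5,f=6) a[fast]=10=a[slow] dup → fast++
(s=5,f=7) a[fast]=14≠a[slow]=10 write a[6]=14 → slow++,fast++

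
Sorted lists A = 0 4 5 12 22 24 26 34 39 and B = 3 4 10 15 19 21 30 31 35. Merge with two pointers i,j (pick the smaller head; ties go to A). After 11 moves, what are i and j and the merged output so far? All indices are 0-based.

[i=0,j=0] A[i]=0<=B[j]=3 take 0 → i++
[i=1,j=0] A[i]=4>B[j]=3 take 3 → j++
[i=1,j=1] A[i]=4<=B[j]=4 take 4 → i++
[i=2,j=1] A[i]=5>B[j]=4 take 4 → j++
[i=2,j=2] A[i]=5<=B[j]=10 take 5 → i++
[i=3,j=2] A[i]=12>B[j]=10 take 10 → j++
[i=3,j=3] A[i]=12<=B[j]=15 take 12 → i++
[i=4,j=3] A[i]=22>B[j]=15 take 15 → j++
[i=4,j=4] A[i]=22>B[j]=19 take 19 → j++
[i=4,j=5] A[i]=22>B[j]=21 take 21 → j++
[i=4,j=6] A[i]=22<=B[j]=30 take 22 → i++

i=5, j=6, merged so far=[0, 3, 4, 4, 5, 10, 12, 15, 19, 21, 22]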